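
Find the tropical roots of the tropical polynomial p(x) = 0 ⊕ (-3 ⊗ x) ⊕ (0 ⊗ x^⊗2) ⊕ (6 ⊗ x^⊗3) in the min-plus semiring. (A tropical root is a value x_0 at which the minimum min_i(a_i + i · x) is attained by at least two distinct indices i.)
Roots: {-6, -3, 3}

Each tropical root is a break point of the lower envelope of the lines y = a_i + i · x (there are 4 lines, with slopes 0, 1, ..., 3). Only the lines that attain the minimum somewhere contribute to roots; other lines are dominated. Here the surviving (envelope) indices are i = 3, i = 2, i = 1, i = 0.
Intersections between consecutive envelope lines give the roots: for adjacent envelope indices i < j the intersection is x = (a_i − a_j) / (j − i). Reading off the sorted break points: {-6, -3, 3}.
Verification: at each break x_0, at least two indices attain the minimum of min_i(a_i + i · x_0).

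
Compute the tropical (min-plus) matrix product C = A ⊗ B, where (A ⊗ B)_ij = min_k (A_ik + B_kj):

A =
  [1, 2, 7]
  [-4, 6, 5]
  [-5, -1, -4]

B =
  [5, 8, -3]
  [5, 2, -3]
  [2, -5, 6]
A ⊗ B =
  [6, 2, -2]
  [1, 0, -7]
  [-2, -9, -8]

Apply the min-plus product entry-by-entry:
  C[0][0] = min over k of (A[0][0] + B[0][0] = 1 + 5 = 6, A[0][1] + B[1][0] = 2 + 5 = 7, A[0][2] + B[2][0] = 7 + 2 = 9) = 6 (attained at k = 0)
  C[0][1] = min over k of (A[0][0] + B[0][1] = 1 + 8 = 9, A[0][1] + B[1][1] = 2 + 2 = 4, A[0][2] + B[2][1] = 7 + -5 = 2) = 2 (attained at k = 2)
  C[0][2] = min over k of (A[0][0] + B[0][2] = 1 + -3 = -2, A[0][1] + B[1][2] = 2 + -3 = -1, A[0][2] + B[2][2] = 7 + 6 = 13) = -2 (attained at k = 0)
  C[1][0] = min over k of (A[1][0] + B[0][0] = -4 + 5 = 1, A[1][1] + B[1][0] = 6 + 5 = 11, A[1][2] + B[2][0] = 5 + 2 = 7) = 1 (attained at k = 0)
  C[1][1] = min over k of (A[1][0] + B[0][1] = -4 + 8 = 4, A[1][1] + B[1][1] = 6 + 2 = 8, A[1][2] + B[2][1] = 5 + -5 = 0) = 0 (attained at k = 2)
  C[1][2] = min over k of (A[1][0] + B[0][2] = -4 + -3 = -7, A[1][1] + B[1][2] = 6 + -3 = 3, A[1][2] + B[2][2] = 5 + 6 = 11) = -7 (attained at k = 0)
  C[2][0] = min over k of (A[2][0] + B[0][0] = -5 + 5 = 0, A[2][1] + B[1][0] = -1 + 5 = 4, A[2][2] + B[2][0] = -4 + 2 = -2) = -2 (attained at k = 2)
  C[2][1] = min over k of (A[2][0] + B[0][1] = -5 + 8 = 3, A[2][1] + B[1][1] = -1 + 2 = 1, A[2][2] + B[2][1] = -4 + -5 = -9) = -9 (attained at k = 2)
  C[2][2] = min over k of (A[2][0] + B[0][2] = -5 + -3 = -8, A[2][1] + B[1][2] = -1 + -3 = -4, A[2][2] + B[2][2] = -4 + 6 = 2) = -8 (attained at k = 0)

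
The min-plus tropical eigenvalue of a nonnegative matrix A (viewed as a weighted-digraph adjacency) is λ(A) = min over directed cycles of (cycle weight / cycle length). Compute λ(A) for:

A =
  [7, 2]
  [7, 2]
λ(A) = 2

Enumerate directed cycles and compute their means (weight / length). Sample:
  cycle 0 → 0: weight = 7, length = 1, mean = 7/1 ≈ 7.000
  cycle 1 → 1: weight = 2, length = 1, mean = 2/1 ≈ 2.000
  cycle 0 → 1 → 0: weight = 9, length = 2, mean = 9/2 ≈ 4.500
  cycle 1 → 0 → 1: weight = 9, length = 2, mean = 9/2 ≈ 4.500
Minimum mean = 2.000, attained e.g. along the cycle 1 → 1 with weight 2 and length 1. So λ(A) = 2/1 = 2.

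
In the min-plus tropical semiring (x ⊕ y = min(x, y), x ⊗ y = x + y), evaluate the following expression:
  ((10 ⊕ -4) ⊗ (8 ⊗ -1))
((10 ⊕ -4) ⊗ (8 ⊗ -1)) = 3

Expand innermost to outermost. Recall ⊕ takes the minimum of its arguments and ⊗ takes their sum. Working out the expression ((10 ⊕ -4) ⊗ (8 ⊗ -1)) gives 3.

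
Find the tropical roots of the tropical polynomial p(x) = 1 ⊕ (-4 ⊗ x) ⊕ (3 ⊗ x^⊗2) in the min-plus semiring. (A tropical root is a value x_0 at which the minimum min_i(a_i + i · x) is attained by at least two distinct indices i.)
Roots: {-7, 5}

Each tropical root is a break point of the lower envelope of the lines y = a_i + i · x (there are 3 lines, with slopes 0, 1, ..., 2). Only the lines that attain the minimum somewhere contribute to roots; other lines are dominated. Here the surviving (envelope) indices are i = 2, i = 1, i = 0.
Intersections between consecutive envelope lines give the roots: for adjacent envelope indices i < j the intersection is x = (a_i − a_j) / (j − i). Reading off the sorted break points: {-7, 5}.
Verification: at each break x_0, at least two indices attain the minimum of min_i(a_i + i · x_0).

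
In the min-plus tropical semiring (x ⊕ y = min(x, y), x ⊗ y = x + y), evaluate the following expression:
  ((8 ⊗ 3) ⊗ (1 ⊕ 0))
((8 ⊗ 3) ⊗ (1 ⊕ 0)) = 11

Expand innermost to outermost. Recall ⊕ takes the minimum of its arguments and ⊗ takes their sum. Working out the expression ((8 ⊗ 3) ⊗ (1 ⊕ 0)) gives 11.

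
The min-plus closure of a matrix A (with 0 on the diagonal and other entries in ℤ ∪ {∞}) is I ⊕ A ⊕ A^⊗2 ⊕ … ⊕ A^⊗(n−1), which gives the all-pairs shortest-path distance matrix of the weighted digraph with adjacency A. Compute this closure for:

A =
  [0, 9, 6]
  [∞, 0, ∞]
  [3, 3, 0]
Closure =
  [0, 9, 6]
  [∞, 0, ∞]
  [3, 3, 0]

This is the Floyd-Warshall all-pairs shortest-path computation. For each intermediate vertex k = 0, 1, …, 2, update dist[i][j] ← min(dist[i][j], dist[i][k] + dist[k][j]). The final matrix gives, for each (i, j), the minimum total weight of any directed path from i to j (possibly empty when i = j).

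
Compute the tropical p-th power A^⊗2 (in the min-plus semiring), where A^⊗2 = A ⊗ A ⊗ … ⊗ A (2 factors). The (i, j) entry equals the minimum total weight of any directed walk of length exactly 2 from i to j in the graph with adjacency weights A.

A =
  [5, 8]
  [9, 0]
A^⊗2 =
  [10, 8]
  [9, 0]

Each entry (A^⊗2)_ij equals the minimum over all length-2 walks i = v_0 → v_1 → … → v_2 = j of Σ_t A[v_t][v_{t+1}]. For example, for (i, j) = (0, 1) we minimise over 2 possible intermediate vertex sequences; the minimum is 8, attained along the walk 0 → 1 → 1.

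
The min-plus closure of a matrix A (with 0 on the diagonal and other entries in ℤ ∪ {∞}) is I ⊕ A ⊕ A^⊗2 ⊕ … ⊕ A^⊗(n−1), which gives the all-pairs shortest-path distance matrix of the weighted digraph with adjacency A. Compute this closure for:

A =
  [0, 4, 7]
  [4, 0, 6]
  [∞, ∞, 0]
Closure =
  [0, 4, 7]
  [4, 0, 6]
  [∞, ∞, 0]

This is the Floyd-Warshall all-pairs shortest-path computation. For each intermediate vertex k = 0, 1, …, 2, update dist[i][j] ← min(dist[i][j], dist[i][k] + dist[k][j]). The final matrix gives, for each (i, j), the minimum total weight of any directed path from i to j (possibly empty when i = j).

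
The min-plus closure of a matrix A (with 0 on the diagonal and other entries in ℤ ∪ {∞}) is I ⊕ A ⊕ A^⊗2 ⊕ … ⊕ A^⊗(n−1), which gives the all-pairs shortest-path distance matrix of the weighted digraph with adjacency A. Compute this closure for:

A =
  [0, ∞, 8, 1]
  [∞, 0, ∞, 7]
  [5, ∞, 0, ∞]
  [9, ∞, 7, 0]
Closure =
  [0, ∞, 8, 1]
  [16, 0, 14, 7]
  [5, ∞, 0, 6]
  [9, ∞, 7, 0]

This is the Floyd-Warshall all-pairs shortest-path computation. For each intermediate vertex k = 0, 1, …, 3, update dist[i][j] ← min(dist[i][j], dist[i][k] + dist[k][j]). The final matrix gives, for each (i, j), the minimum total weight of any directed path from i to j (possibly empty when i = j).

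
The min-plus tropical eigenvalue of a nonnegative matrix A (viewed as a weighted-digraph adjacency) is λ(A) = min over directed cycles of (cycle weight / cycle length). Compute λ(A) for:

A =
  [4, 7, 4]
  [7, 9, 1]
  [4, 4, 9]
λ(A) = 5/2

Enumerate directed cycles and compute their means (weight / length). Sample:
  cycle 0 → 0: weight = 4, length = 1, mean = 4/1 ≈ 4.000
  cycle 1 → 1: weight = 9, length = 1, mean = 9/1 ≈ 9.000
  cycle 2 → 2: weight = 9, length = 1, mean = 9/1 ≈ 9.000
  cycle 0 → 1 → 0: weight = 14, length = 2, mean = 14/2 ≈ 7.000
  cycle 0 → 2 → 0: weight = 8, length = 2, mean = 8/2 ≈ 4.000
  cycle 1 → 0 → 1: weight = 14, length = 2, mean = 14/2 ≈ 7.000
Minimum mean = 2.500, attained e.g. along the cycle 1 → 2 → 1 with weight 5 and length 2. So λ(A) = 5/2 = 5/2.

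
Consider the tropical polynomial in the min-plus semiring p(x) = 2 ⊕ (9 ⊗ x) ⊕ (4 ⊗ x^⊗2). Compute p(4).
p(4) = 2

A tropical monomial a ⊗ x^⊗i evaluates to a + i · x. Evaluating each term at x = 4:
  Term 0 contributes 2 + 0 · 4 = 2
  Term 1 contributes 9 + 1 · 4 = 13
  Term 2 contributes 4 + 2 · 4 = 12
p(4) = ⊕ of these = min[2, 13, 12] = 2.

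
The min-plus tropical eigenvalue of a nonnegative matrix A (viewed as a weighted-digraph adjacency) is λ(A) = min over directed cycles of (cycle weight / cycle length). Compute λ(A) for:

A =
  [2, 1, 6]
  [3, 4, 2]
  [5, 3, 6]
λ(A) = 2

Enumerate directed cycles and compute their means (weight / length). Sample:
  cycle 0 → 0: weight = 2, length = 1, mean = 2/1 ≈ 2.000
  cycle 1 → 1: weight = 4, length = 1, mean = 4/1 ≈ 4.000
  cycle 2 → 2: weight = 6, length = 1, mean = 6/1 ≈ 6.000
  cycle 0 → 1 → 0: weight = 4, length = 2, mean = 4/2 ≈ 2.000
  cycle 0 → 2 → 0: weight = 11, length = 2, mean = 11/2 ≈ 5.500
  cycle 1 → 0 → 1: weight = 4, length = 2, mean = 4/2 ≈ 2.000
Minimum mean = 2.000, attained e.g. along the cycle 0 → 0 with weight 2 and length 1. So λ(A) = 2/1 = 2.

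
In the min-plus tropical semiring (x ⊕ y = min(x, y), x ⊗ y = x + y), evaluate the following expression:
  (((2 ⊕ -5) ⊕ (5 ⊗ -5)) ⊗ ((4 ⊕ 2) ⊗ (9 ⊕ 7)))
(((2 ⊕ -5) ⊕ (5 ⊗ -5)) ⊗ ((4 ⊕ 2) ⊗ (9 ⊕ 7))) = 4

Expand innermost to outermost. Recall ⊕ takes the minimum of its arguments and ⊗ takes their sum. Working out the expression (((2 ⊕ -5) ⊕ (5 ⊗ -5)) ⊗ ((4 ⊕ 2) ⊗ (9 ⊕ 7))) gives 4.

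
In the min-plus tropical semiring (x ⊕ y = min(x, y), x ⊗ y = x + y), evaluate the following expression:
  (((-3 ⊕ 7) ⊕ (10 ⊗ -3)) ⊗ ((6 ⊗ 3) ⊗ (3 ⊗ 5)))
(((-3 ⊕ 7) ⊕ (10 ⊗ -3)) ⊗ ((6 ⊗ 3) ⊗ (3 ⊗ 5))) = 14

Expand innermost to outermost. Recall ⊕ takes the minimum of its arguments and ⊗ takes their sum. Working out the expression (((-3 ⊕ 7) ⊕ (10 ⊗ -3)) ⊗ ((6 ⊗ 3) ⊗ (3 ⊗ 5))) gives 14.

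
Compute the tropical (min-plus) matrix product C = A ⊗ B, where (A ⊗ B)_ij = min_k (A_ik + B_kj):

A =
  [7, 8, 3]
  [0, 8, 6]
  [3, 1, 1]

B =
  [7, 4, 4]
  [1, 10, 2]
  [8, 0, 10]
A ⊗ B =
  [9, 3, 10]
  [7, 4, 4]
  [2, 1, 3]

Apply the min-plus product entry-by-entry:
  C[0][0] = min over k of (A[0][0] + B[0][0] = 7 + 7 = 14, A[0][1] + B[1][0] = 8 + 1 = 9, A[0][2] + B[2][0] = 3 + 8 = 11) = 9 (attained at k = 1)
  C[0][1] = min over k of (A[0][0] + B[0][1] = 7 + 4 = 11, A[0][1] + B[1][1] = 8 + 10 = 18, A[0][2] + B[2][1] = 3 + 0 = 3) = 3 (attained at k = 2)
  C[0][2] = min over k of (A[0][0] + B[0][2] = 7 + 4 = 11, A[0][1] + B[1][2] = 8 + 2 = 10, A[0][2] + B[2][2] = 3 + 10 = 13) = 10 (attained at k = 1)
  C[1][0] = min over k of (A[1][0] + B[0][0] = 0 + 7 = 7, A[1][1] + B[1][0] = 8 + 1 = 9, A[1][2] + B[2][0] = 6 + 8 = 14) = 7 (attained at k = 0)
  C[1][1] = min over k of (A[1][0] + B[0][1] = 0 + 4 = 4, A[1][1] + B[1][1] = 8 + 10 = 18, A[1][2] + B[2][1] = 6 + 0 = 6) = 4 (attained at k = 0)
  C[1][2] = min over k of (A[1][0] + B[0][2] = 0 + 4 = 4, A[1][1] + B[1][2] = 8 + 2 = 10, A[1][2] + B[2][2] = 6 + 10 = 16) = 4 (attained at k = 0)
  C[2][0] = min over k of (A[2][0] + B[0][0] = 3 + 7 = 10, A[2][1] + B[1][0] = 1 + 1 = 2, A[2][2] + B[2][0] = 1 + 8 = 9) = 2 (attained at k = 1)
  C[2][1] = min over k of (A[2][0] + B[0][1] = 3 + 4 = 7, A[2][1] + B[1][1] = 1 + 10 = 11, A[2][2] + B[2][1] = 1 + 0 = 1) = 1 (attained at k = 2)
  C[2][2] = min over k of (A[2][0] + B[0][2] = 3 + 4 = 7, A[2][1] + B[1][2] = 1 + 2 = 3, A[2][2] + B[2][2] = 1 + 10 = 11) = 3 (attained at k = 1)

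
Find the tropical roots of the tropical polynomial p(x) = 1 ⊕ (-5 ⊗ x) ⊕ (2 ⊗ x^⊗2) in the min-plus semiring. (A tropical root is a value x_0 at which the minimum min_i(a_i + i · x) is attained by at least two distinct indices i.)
Roots: {-7, 6}

Each tropical root is a break point of the lower envelope of the lines y = a_i + i · x (there are 3 lines, with slopes 0, 1, ..., 2). Only the lines that attain the minimum somewhere contribute to roots; other lines are dominated. Here the surviving (envelope) indices are i = 2, i = 1, i = 0.
Intersections between consecutive envelope lines give the roots: for adjacent envelope indices i < j the intersection is x = (a_i − a_j) / (j − i). Reading off the sorted break points: {-7, 6}.
Verification: at each break x_0, at least two indices attain the minimum of min_i(a_i + i · x_0).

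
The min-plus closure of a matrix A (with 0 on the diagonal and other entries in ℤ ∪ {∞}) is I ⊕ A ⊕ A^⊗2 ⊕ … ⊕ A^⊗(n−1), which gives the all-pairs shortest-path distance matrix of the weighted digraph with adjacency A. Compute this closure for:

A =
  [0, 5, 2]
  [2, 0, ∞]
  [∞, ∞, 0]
Closure =
  [0, 5, 2]
  [2, 0, 4]
  [∞, ∞, 0]

This is the Floyd-Warshall all-pairs shortest-path computation. For each intermediate vertex k = 0, 1, …, 2, update dist[i][j] ← min(dist[i][j], dist[i][k] + dist[k][j]). The final matrix gives, for each (i, j), the minimum total weight of any directed path from i to j (possibly empty when i = j).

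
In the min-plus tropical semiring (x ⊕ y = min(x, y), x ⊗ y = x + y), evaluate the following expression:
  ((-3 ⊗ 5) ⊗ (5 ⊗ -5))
((-3 ⊗ 5) ⊗ (5 ⊗ -5)) = 2

Expand innermost to outermost. Recall ⊕ takes the minimum of its arguments and ⊗ takes their sum. Working out the expression ((-3 ⊗ 5) ⊗ (5 ⊗ -5)) gives 2.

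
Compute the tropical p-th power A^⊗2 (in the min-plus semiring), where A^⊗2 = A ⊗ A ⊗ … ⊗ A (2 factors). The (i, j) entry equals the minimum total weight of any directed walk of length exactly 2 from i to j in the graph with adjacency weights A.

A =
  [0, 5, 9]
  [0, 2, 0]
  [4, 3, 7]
A^⊗2 =
  [0, 5, 5]
  [0, 3, 2]
  [3, 5, 3]

Each entry (A^⊗2)_ij equals the minimum over all length-2 walks i = v_0 → v_1 → … → v_2 = j of Σ_t A[v_t][v_{t+1}]. For example, for (i, j) = (0, 2) we minimise over 3 possible intermediate vertex sequences; the minimum is 5, attained along the walk 0 → 1 → 2.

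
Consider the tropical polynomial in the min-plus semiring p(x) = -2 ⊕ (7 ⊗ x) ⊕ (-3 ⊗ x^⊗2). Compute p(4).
p(4) = -2

A tropical monomial a ⊗ x^⊗i evaluates to a + i · x. Evaluating each term at x = 4:
  Term 0 contributes -2 + 0 · 4 = -2
  Term 1 contributes 7 + 1 · 4 = 11
  Term 2 contributes -3 + 2 · 4 = 5
p(4) = ⊕ of these = min[-2, 11, 5] = -2.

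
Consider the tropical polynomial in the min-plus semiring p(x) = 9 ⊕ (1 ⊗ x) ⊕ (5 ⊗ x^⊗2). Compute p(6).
p(6) = 7

A tropical monomial a ⊗ x^⊗i evaluates to a + i · x. Evaluating each term at x = 6:
  Term 0 contributes 9 + 0 · 6 = 9
  Term 1 contributes 1 + 1 · 6 = 7
  Term 2 contributes 5 + 2 · 6 = 17
p(6) = ⊕ of these = min[9, 7, 17] = 7.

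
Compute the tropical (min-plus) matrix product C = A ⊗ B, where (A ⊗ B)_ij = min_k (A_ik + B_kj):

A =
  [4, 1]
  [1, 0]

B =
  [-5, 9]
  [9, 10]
A ⊗ B =
  [-1, 11]
  [-4, 10]

Apply the min-plus product entry-by-entry:
  C[0][0] = min over k of (A[0][0] + B[0][0] = 4 + -5 = -1, A[0][1] + B[1][0] = 1 + 9 = 10) = -1 (attained at k = 0)
  C[0][1] = min over k of (A[0][0] + B[0][1] = 4 + 9 = 13, A[0][1] + B[1][1] = 1 + 10 = 11) = 11 (attained at k = 1)
  C[1][0] = min over k of (A[1][0] + B[0][0] = 1 + -5 = -4, A[1][1] + B[1][0] = 0 + 9 = 9) = -4 (attained at k = 0)
  C[1][1] = min over k of (A[1][0] + B[0][1] = 1 + 9 = 10, A[1][1] + B[1][1] = 0 + 10 = 10) = 10 (attained at k = 0)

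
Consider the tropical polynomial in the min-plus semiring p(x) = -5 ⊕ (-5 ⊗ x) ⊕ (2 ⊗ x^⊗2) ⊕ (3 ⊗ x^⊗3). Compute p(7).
p(7) = -5

A tropical monomial a ⊗ x^⊗i evaluates to a + i · x. Evaluating each term at x = 7:
  Term 0 contributes -5 + 0 · 7 = -5
  Term 1 contributes -5 + 1 · 7 = 2
  Term 2 contributes 2 + 2 · 7 = 16
  Term 3 contributes 3 + 3 · 7 = 24
p(7) = ⊕ of these = min[-5, 2, 16, 24] = -5.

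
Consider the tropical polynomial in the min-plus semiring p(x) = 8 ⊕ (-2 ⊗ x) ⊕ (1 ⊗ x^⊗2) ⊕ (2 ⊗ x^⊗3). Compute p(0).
p(0) = -2

A tropical monomial a ⊗ x^⊗i evaluates to a + i · x. Evaluating each term at x = 0:
  Term 0 contributes 8 + 0 · 0 = 8
  Term 1 contributes -2 + 1 · 0 = -2
  Term 2 contributes 1 + 2 · 0 = 1
  Term 3 contributes 2 + 3 · 0 = 2
p(0) = ⊕ of these = min[8, -2, 1, 2] = -2.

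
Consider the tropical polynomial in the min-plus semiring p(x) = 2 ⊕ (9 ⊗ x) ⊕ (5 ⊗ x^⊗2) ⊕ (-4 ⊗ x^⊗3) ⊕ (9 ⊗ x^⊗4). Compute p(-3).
p(-3) = -13

A tropical monomial a ⊗ x^⊗i evaluates to a + i · x. Evaluating each term at x = -3:
  Term 0 contributes 2 + 0 · -3 = 2
  Term 1 contributes 9 + 1 · -3 = 6
  Term 2 contributes 5 + 2 · -3 = -1
  Term 3 contributes -4 + 3 · -3 = -13
  Term 4 contributes 9 + 4 · -3 = -3
p(-3) = ⊕ of these = min[2, 6, -1, -13, -3] = -13.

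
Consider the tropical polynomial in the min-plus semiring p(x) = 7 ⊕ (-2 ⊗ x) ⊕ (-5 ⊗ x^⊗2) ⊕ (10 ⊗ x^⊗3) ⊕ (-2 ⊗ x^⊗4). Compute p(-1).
p(-1) = -7

A tropical monomial a ⊗ x^⊗i evaluates to a + i · x. Evaluating each term at x = -1:
  Term 0 contributes 7 + 0 · -1 = 7
  Term 1 contributes -2 + 1 · -1 = -3
  Term 2 contributes -5 + 2 · -1 = -7
  Term 3 contributes 10 + 3 · -1 = 7
  Term 4 contributes -2 + 4 · -1 = -6
p(-1) = ⊕ of these = min[7, -3, -7, 7, -6] = -7.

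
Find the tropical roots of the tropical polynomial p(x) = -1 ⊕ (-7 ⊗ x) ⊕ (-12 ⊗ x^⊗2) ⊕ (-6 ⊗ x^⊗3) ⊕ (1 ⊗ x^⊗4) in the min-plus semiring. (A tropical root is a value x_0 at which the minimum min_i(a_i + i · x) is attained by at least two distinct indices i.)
Roots: {-7, -6, 5, 6}

Each tropical root is a break point of the lower envelope of the lines y = a_i + i · x (there are 5 lines, with slopes 0, 1, ..., 4). Only the lines that attain the minimum somewhere contribute to roots; other lines are dominated. Here the surviving (envelope) indices are i = 4, i = 3, i = 2, i = 1, i = 0.
Intersections between consecutive envelope lines give the roots: for adjacent envelope indices i < j the intersection is x = (a_i − a_j) / (j − i). Reading off the sorted break points: {-7, -6, 5, 6}.
Verification: at each break x_0, at least two indices attain the minimum of min_i(a_i + i · x_0).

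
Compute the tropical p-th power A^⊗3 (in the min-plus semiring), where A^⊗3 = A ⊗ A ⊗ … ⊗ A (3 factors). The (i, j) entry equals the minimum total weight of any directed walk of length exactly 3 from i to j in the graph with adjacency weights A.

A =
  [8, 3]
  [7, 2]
A^⊗3 =
  [12, 7]
  [11, 6]

Each entry (A^⊗3)_ij equals the minimum over all length-3 walks i = v_0 → v_1 → … → v_3 = j of Σ_t A[v_t][v_{t+1}]. For example, for (i, j) = (0, 1) we minimise over 4 possible intermediate vertex sequences; the minimum is 7, attained along the walk 0 → 1 → 1 → 1.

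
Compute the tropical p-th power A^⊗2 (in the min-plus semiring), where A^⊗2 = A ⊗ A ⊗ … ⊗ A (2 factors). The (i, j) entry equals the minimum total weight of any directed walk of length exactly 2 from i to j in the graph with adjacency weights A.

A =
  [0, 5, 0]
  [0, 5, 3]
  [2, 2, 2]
A^⊗2 =
  [0, 2, 0]
  [0, 5, 0]
  [2, 4, 2]

Each entry (A^⊗2)_ij equals the minimum over all length-2 walks i = v_0 → v_1 → … → v_2 = j of Σ_t A[v_t][v_{t+1}]. For example, for (i, j) = (0, 2) we minimise over 3 possible intermediate vertex sequences; the minimum is 0, attained along the walk 0 → 0 → 2.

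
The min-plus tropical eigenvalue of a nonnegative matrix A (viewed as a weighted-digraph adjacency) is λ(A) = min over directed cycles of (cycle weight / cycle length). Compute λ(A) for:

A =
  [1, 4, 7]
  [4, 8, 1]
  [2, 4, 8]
λ(A) = 1

Enumerate directed cycles and compute their means (weight / length). Sample:
  cycle 0 → 0: weight = 1, length = 1, mean = 1/1 ≈ 1.000
  cycle 1 → 1: weight = 8, length = 1, mean = 8/1 ≈ 8.000
  cycle 2 → 2: weight = 8, length = 1, mean = 8/1 ≈ 8.000
  cycle 0 → 1 → 0: weight = 8, length = 2, mean = 8/2 ≈ 4.000
  cycle 0 → 2 → 0: weight = 9, length = 2, mean = 9/2 ≈ 4.500
  cycle 1 → 0 → 1: weight = 8, length = 2, mean = 8/2 ≈ 4.000
Minimum mean = 1.000, attained e.g. along the cycle 0 → 0 with weight 1 and length 1. So λ(A) = 1/1 = 1.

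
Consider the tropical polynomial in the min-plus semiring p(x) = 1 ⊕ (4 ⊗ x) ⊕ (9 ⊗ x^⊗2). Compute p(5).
p(5) = 1

A tropical monomial a ⊗ x^⊗i evaluates to a + i · x. Evaluating each term at x = 5:
  Term 0 contributes 1 + 0 · 5 = 1
  Term 1 contributes 4 + 1 · 5 = 9
  Term 2 contributes 9 + 2 · 5 = 19
p(5) = ⊕ of these = min[1, 9, 19] = 1.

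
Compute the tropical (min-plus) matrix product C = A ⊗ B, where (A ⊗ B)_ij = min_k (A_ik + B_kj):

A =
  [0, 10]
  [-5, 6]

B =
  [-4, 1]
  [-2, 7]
A ⊗ B =
  [-4, 1]
  [-9, -4]

Apply the min-plus product entry-by-entry:
  C[0][0] = min over k of (A[0][0] + B[0][0] = 0 + -4 = -4, A[0][1] + B[1][0] = 10 + -2 = 8) = -4 (attained at k = 0)
  C[0][1] = min over k of (A[0][0] + B[0][1] = 0 + 1 = 1, A[0][1] + B[1][1] = 10 + 7 = 17) = 1 (attained at k = 0)
  C[1][0] = min over k of (A[1][0] + B[0][0] = -5 + -4 = -9, A[1][1] + B[1][0] = 6 + -2 = 4) = -9 (attained at k = 0)
  C[1][1] = min over k of (A[1][0] + B[0][1] = -5 + 1 = -4, A[1][1] + B[1][1] = 6 + 7 = 13) = -4 (attained at k = 0)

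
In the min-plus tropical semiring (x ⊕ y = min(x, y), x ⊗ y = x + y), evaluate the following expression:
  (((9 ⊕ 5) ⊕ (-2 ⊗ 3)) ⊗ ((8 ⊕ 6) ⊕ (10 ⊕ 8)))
(((9 ⊕ 5) ⊕ (-2 ⊗ 3)) ⊗ ((8 ⊕ 6) ⊕ (10 ⊕ 8))) = 7

Expand innermost to outermost. Recall ⊕ takes the minimum of its arguments and ⊗ takes their sum. Working out the expression (((9 ⊕ 5) ⊕ (-2 ⊗ 3)) ⊗ ((8 ⊕ 6) ⊕ (10 ⊕ 8))) gives 7.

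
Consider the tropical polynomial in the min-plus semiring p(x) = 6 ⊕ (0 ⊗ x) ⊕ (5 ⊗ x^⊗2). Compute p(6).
p(6) = 6

A tropical monomial a ⊗ x^⊗i evaluates to a + i · x. Evaluating each term at x = 6:
  Term 0 contributes 6 + 0 · 6 = 6
  Term 1 contributes 0 + 1 · 6 = 6
  Term 2 contributes 5 + 2 · 6 = 17
p(6) = ⊕ of these = min[6, 6, 17] = 6.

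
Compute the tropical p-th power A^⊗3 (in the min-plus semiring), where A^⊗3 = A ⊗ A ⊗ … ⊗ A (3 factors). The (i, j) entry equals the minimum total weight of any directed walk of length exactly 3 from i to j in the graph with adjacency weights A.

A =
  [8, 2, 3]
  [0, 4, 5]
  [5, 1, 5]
A^⊗3 =
  [4, 4, 5]
  [2, 4, 7]
  [5, 3, 4]

Each entry (A^⊗3)_ij equals the minimum over all length-3 walks i = v_0 → v_1 → … → v_3 = j of Σ_t A[v_t][v_{t+1}]. For example, for (i, j) = (0, 2) we minimise over 9 possible intermediate vertex sequences; the minimum is 5, attained along the walk 0 → 1 → 0 → 2.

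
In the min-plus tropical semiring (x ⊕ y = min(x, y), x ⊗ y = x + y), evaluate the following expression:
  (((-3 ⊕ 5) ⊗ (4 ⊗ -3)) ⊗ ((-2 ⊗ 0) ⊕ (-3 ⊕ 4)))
(((-3 ⊕ 5) ⊗ (4 ⊗ -3)) ⊗ ((-2 ⊗ 0) ⊕ (-3 ⊕ 4))) = -5

Expand innermost to outermost. Recall ⊕ takes the minimum of its arguments and ⊗ takes their sum. Working out the expression (((-3 ⊕ 5) ⊗ (4 ⊗ -3)) ⊗ ((-2 ⊗ 0) ⊕ (-3 ⊕ 4))) gives -5.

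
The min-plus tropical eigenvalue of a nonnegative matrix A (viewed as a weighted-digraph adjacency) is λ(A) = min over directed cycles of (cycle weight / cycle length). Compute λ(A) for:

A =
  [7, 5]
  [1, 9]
λ(A) = 3

Enumerate directed cycles and compute their means (weight / length). Sample:
  cycle 0 → 0: weight = 7, length = 1, mean = 7/1 ≈ 7.000
  cycle 1 → 1: weight = 9, length = 1, mean = 9/1 ≈ 9.000
  cycle 0 → 1 → 0: weight = 6, length = 2, mean = 6/2 ≈ 3.000
  cycle 1 → 0 → 1: weight = 6, length = 2, mean = 6/2 ≈ 3.000
Minimum mean = 3.000, attained e.g. along the cycle 0 → 1 → 0 with weight 6 and length 2. So λ(A) = 6/2 = 3.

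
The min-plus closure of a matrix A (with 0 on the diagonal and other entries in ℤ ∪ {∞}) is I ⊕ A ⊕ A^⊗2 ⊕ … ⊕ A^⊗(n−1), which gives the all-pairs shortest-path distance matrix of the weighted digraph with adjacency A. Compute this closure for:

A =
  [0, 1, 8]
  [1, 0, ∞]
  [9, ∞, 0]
Closure =
  [0, 1, 8]
  [1, 0, 9]
  [9, 10, 0]

This is the Floyd-Warshall all-pairs shortest-path computation. For each intermediate vertex k = 0, 1, …, 2, update dist[i][j] ← min(dist[i][j], dist[i][k] + dist[k][j]). The final matrix gives, for each (i, j), the minimum total weight of any directed path from i to j (possibly empty when i = j).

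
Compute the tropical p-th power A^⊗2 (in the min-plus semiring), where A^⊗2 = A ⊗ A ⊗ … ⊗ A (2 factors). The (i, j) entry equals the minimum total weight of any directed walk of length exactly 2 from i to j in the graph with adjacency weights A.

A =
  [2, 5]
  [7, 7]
A^⊗2 =
  [4, 7]
  [9, 12]

Each entry (A^⊗2)_ij equals the minimum over all length-2 walks i = v_0 → v_1 → … → v_2 = j of Σ_t A[v_t][v_{t+1}]. For example, for (i, j) = (0, 1) we minimise over 2 possible intermediate vertex sequences; the minimum is 7, attained along the walk 0 → 0 → 1.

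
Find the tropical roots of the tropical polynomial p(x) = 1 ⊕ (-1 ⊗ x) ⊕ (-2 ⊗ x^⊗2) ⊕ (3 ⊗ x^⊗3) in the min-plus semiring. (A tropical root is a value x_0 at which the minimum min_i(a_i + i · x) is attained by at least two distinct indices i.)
Roots: {-5, 1, 2}

Each tropical root is a break point of the lower envelope of the lines y = a_i + i · x (there are 4 lines, with slopes 0, 1, ..., 3). Only the lines that attain the minimum somewhere contribute to roots; other lines are dominated. Here the surviving (envelope) indices are i = 3, i = 2, i = 1, i = 0.
Intersections between consecutive envelope lines give the roots: for adjacent envelope indices i < j the intersection is x = (a_i − a_j) / (j − i). Reading off the sorted break points: {-5, 1, 2}.
Verification: at each break x_0, at least two indices attain the minimum of min_i(a_i + i · x_0).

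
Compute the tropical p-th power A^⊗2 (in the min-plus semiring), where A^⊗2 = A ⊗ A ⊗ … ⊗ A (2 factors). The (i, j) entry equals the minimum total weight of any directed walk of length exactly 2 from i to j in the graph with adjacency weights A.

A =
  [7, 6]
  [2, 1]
A^⊗2 =
  [8, 7]
  [3, 2]

Each entry (A^⊗2)_ij equals the minimum over all length-2 walks i = v_0 → v_1 → … → v_2 = j of Σ_t A[v_t][v_{t+1}]. For example, for (i, j) = (0, 1) we minimise over 2 possible intermediate vertex sequences; the minimum is 7, attained along the walk 0 → 1 → 1.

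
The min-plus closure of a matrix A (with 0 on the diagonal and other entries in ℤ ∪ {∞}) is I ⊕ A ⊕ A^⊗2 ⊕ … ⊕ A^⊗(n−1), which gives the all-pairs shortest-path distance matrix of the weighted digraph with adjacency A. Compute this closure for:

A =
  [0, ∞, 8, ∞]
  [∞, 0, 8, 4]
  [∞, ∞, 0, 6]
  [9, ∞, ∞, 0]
Closure =
  [0, ∞, 8, 14]
  [13, 0, 8, 4]
  [15, ∞, 0, 6]
  [9, ∞, 17, 0]

This is the Floyd-Warshall all-pairs shortest-path computation. For each intermediate vertex k = 0, 1, …, 3, update dist[i][j] ← min(dist[i][j], dist[i][k] + dist[k][j]). The final matrix gives, for each (i, j), the minimum total weight of any directed path from i to j (possibly empty when i = j).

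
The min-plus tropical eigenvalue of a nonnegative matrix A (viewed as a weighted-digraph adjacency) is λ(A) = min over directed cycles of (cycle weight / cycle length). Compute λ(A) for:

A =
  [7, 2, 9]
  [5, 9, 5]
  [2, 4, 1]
λ(A) = 1

Enumerate directed cycles and compute their means (weight / length). Sample:
  cycle 0 → 0: weight = 7, length = 1, mean = 7/1 ≈ 7.000
  cycle 1 → 1: weight = 9, length = 1, mean = 9/1 ≈ 9.000
  cycle 2 → 2: weight = 1, length = 1, mean = 1/1 ≈ 1.000
  cycle 0 → 1 → 0: weight = 7, length = 2, mean = 7/2 ≈ 3.500
  cycle 0 → 2 → 0: weight = 11, length = 2, mean = 11/2 ≈ 5.500
  cycle 1 → 0 → 1: weight = 7, length = 2, mean = 7/2 ≈ 3.500
Minimum mean = 1.000, attained e.g. along the cycle 2 → 2 with weight 1 and length 1. So λ(A) = 1/1 = 1.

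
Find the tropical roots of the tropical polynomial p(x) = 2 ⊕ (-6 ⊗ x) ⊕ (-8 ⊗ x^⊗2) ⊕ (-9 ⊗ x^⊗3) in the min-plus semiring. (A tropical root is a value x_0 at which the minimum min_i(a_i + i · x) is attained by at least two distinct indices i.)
Roots: {1, 2, 8}

Each tropical root is a break point of the lower envelope of the lines y = a_i + i · x (there are 4 lines, with slopes 0, 1, ..., 3). Only the lines that attain the minimum somewhere contribute to roots; other lines are dominated. Here the surviving (envelope) indices are i = 3, i = 2, i = 1, i = 0.
Intersections between consecutive envelope lines give the roots: for adjacent envelope indices i < j the intersection is x = (a_i − a_j) / (j − i). Reading off the sorted break points: {1, 2, 8}.
Verification: at each break x_0, at least two indices attain the minimum of min_i(a_i + i · x_0).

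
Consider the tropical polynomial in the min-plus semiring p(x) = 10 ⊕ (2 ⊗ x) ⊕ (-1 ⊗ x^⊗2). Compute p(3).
p(3) = 5

A tropical monomial a ⊗ x^⊗i evaluates to a + i · x. Evaluating each term at x = 3:
  Term 0 contributes 10 + 0 · 3 = 10
  Term 1 contributes 2 + 1 · 3 = 5
  Term 2 contributes -1 + 2 · 3 = 5
p(3) = ⊕ of these = min[10, 5, 5] = 5.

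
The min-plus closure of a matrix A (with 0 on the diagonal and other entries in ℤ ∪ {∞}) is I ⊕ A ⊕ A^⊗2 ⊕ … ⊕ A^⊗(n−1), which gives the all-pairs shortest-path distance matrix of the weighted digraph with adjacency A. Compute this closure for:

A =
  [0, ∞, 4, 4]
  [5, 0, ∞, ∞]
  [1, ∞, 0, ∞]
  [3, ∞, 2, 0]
Closure =
  [0, ∞, 4, 4]
  [5, 0, 9, 9]
  [1, ∞, 0, 5]
  [3, ∞, 2, 0]

This is the Floyd-Warshall all-pairs shortest-path computation. For each intermediate vertex k = 0, 1, …, 3, update dist[i][j] ← min(dist[i][j], dist[i][k] + dist[k][j]). The final matrix gives, for each (i, j), the minimum total weight of any directed path from i to j (possibly empty when i = j).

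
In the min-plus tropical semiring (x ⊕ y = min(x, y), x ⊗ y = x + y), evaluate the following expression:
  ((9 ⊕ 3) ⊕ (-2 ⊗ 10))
((9 ⊕ 3) ⊕ (-2 ⊗ 10)) = 3

Expand innermost to outermost. Recall ⊕ takes the minimum of its arguments and ⊗ takes their sum. Working out the expression ((9 ⊕ 3) ⊕ (-2 ⊗ 10)) gives 3.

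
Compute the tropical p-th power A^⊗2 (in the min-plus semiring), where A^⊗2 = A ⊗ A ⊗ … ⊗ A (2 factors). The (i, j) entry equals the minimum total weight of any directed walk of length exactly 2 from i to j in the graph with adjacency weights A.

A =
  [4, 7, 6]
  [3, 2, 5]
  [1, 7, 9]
A^⊗2 =
  [7, 9, 10]
  [5, 4, 7]
  [5, 8, 7]

Each entry (A^⊗2)_ij equals the minimum over all length-2 walks i = v_0 → v_1 → … → v_2 = j of Σ_t A[v_t][v_{t+1}]. For example, for (i, j) = (0, 2) we minimise over 3 possible intermediate vertex sequences; the minimum is 10, attained along the walk 0 → 0 → 2.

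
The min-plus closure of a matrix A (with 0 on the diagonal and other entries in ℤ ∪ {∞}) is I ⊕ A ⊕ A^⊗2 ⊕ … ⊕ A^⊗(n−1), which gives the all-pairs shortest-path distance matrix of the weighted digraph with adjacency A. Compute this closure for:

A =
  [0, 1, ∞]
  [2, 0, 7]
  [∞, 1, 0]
Closure =
  [0, 1, 8]
  [2, 0, 7]
  [3, 1, 0]

This is the Floyd-Warshall all-pairs shortest-path computation. For each intermediate vertex k = 0, 1, …, 2, update dist[i][j] ← min(dist[i][j], dist[i][k] + dist[k][j]). The final matrix gives, for each (i, j), the minimum total weight of any directed path from i to j (possibly empty when i = j).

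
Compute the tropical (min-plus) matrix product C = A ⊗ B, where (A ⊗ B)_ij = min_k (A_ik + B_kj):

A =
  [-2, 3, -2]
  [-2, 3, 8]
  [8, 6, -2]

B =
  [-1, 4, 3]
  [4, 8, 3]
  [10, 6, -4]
A ⊗ B =
  [-3, 2, -6]
  [-3, 2, 1]
  [7, 4, -6]

Apply the min-plus product entry-by-entry:
  C[0][0] = min over k of (A[0][0] + B[0][0] = -2 + -1 = -3, A[0][1] + B[1][0] = 3 + 4 = 7, A[0][2] + B[2][0] = -2 + 10 = 8) = -3 (attained at k = 0)
  C[0][1] = min over k of (A[0][0] + B[0][1] = -2 + 4 = 2, A[0][1] + B[1][1] = 3 + 8 = 11, A[0][2] + B[2][1] = -2 + 6 = 4) = 2 (attained at k = 0)
  C[0][2] = min over k of (A[0][0] + B[0][2] = -2 + 3 = 1, A[0][1] + B[1][2] = 3 + 3 = 6, A[0][2] + B[2][2] = -2 + -4 = -6) = -6 (attained at k = 2)
  C[1][0] = min over k of (A[1][0] + B[0][0] = -2 + -1 = -3, A[1][1] + B[1][0] = 3 + 4 = 7, A[1][2] + B[2][0] = 8 + 10 = 18) = -3 (attained at k = 0)
  C[1][1] = min over k of (A[1][0] + B[0][1] = -2 + 4 = 2, A[1][1] + B[1][1] = 3 + 8 = 11, A[1][2] + B[2][1] = 8 + 6 = 14) = 2 (attained at k = 0)
  C[1][2] = min over k of (A[1][0] + B[0][2] = -2 + 3 = 1, A[1][1] + B[1][2] = 3 + 3 = 6, A[1][2] + B[2][2] = 8 + -4 = 4) = 1 (attained at k = 0)
  C[2][0] = min over k of (A[2][0] + B[0][0] = 8 + -1 = 7, A[2][1] + B[1][0] = 6 + 4 = 10, A[2][2] + B[2][0] = -2 + 10 = 8) = 7 (attained at k = 0)
  C[2][1] = min over k of (A[2][0] + B[0][1] = 8 + 4 = 12, A[2][1] + B[1][1] = 6 + 8 = 14, A[2][2] + B[2][1] = -2 + 6 = 4) = 4 (attained at k = 2)
  C[2][2] = min over k of (A[2][0] + B[0][2] = 8 + 3 = 11, A[2][1] + B[1][2] = 6 + 3 = 9, A[2][2] + B[2][2] = -2 + -4 = -6) = -6 (attained at k = 2)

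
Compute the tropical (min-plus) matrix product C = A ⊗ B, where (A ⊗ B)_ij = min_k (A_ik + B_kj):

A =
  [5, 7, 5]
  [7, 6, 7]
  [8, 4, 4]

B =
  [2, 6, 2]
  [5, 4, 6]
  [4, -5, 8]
A ⊗ B =
  [7, 0, 7]
  [9, 2, 9]
  [8, -1, 10]

Apply the min-plus product entry-by-entry:
  C[0][0] = min over k of (A[0][0] + B[0][0] = 5 + 2 = 7, A[0][1] + B[1][0] = 7 + 5 = 12, A[0][2] + B[2][0] = 5 + 4 = 9) = 7 (attained at k = 0)
  C[0][1] = min over k of (A[0][0] + B[0][1] = 5 + 6 = 11, A[0][1] + B[1][1] = 7 + 4 = 11, A[0][2] + B[2][1] = 5 + -5 = 0) = 0 (attained at k = 2)
  C[0][2] = min over k of (A[0][0] + B[0][2] = 5 + 2 = 7, A[0][1] + B[1][2] = 7 + 6 = 13, A[0][2] + B[2][2] = 5 + 8 = 13) = 7 (attained at k = 0)
  C[1][0] = min over k of (A[1][0] + B[0][0] = 7 + 2 = 9, A[1][1] + B[1][0] = 6 + 5 = 11, A[1][2] + B[2][0] = 7 + 4 = 11) = 9 (attained at k = 0)
  C[1][1] = min over k of (A[1][0] + B[0][1] = 7 + 6 = 13, A[1][1] + B[1][1] = 6 + 4 = 10, A[1][2] + B[2][1] = 7 + -5 = 2) = 2 (attained at k = 2)
  C[1][2] = min over k of (A[1][0] + B[0][2] = 7 + 2 = 9, A[1][1] + B[1][2] = 6 + 6 = 12, A[1][2] + B[2][2] = 7 + 8 = 15) = 9 (attained at k = 0)
  C[2][0] = min over k of (A[2][0] + B[0][0] = 8 + 2 = 10, A[2][1] + B[1][0] = 4 + 5 = 9, A[2][2] + B[2][0] = 4 + 4 = 8) = 8 (attained at k = 2)
  C[2][1] = min over k of (A[2][0] + B[0][1] = 8 + 6 = 14, A[2][1] + B[1][1] = 4 + 4 = 8, A[2][2] + B[2][1] = 4 + -5 = -1) = -1 (attained at k = 2)
  C[2][2] = min over k of (A[2][0] + B[0][2] = 8 + 2 = 10, A[2][1] + B[1][2] = 4 + 6 = 10, A[2][2] + B[2][2] = 4 + 8 = 12) = 10 (attained at k = 0)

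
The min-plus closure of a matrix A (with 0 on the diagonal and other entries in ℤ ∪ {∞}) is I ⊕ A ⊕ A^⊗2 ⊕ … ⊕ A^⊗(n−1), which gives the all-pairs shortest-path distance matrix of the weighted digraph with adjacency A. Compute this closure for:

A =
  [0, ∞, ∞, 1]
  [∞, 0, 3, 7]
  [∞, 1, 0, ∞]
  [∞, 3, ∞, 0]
Closure =
  [0, 4, 7, 1]
  [∞, 0, 3, 7]
  [∞, 1, 0, 8]
  [∞, 3, 6, 0]

This is the Floyd-Warshall all-pairs shortest-path computation. For each intermediate vertex k = 0, 1, …, 3, update dist[i][j] ← min(dist[i][j], dist[i][k] + dist[k][j]). The final matrix gives, for each (i, j), the minimum total weight of any directed path from i to j (possibly empty when i = j).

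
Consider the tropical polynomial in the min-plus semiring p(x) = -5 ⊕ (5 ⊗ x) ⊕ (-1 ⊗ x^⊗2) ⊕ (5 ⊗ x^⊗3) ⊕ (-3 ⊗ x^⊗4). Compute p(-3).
p(-3) = -15

A tropical monomial a ⊗ x^⊗i evaluates to a + i · x. Evaluating each term at x = -3:
  Term 0 contributes -5 + 0 · -3 = -5
  Term 1 contributes 5 + 1 · -3 = 2
  Term 2 contributes -1 + 2 · -3 = -7
  Term 3 contributes 5 + 3 · -3 = -4
  Term 4 contributes -3 + 4 · -3 = -15
p(-3) = ⊕ of these = min[-5, 2, -7, -4, -15] = -15.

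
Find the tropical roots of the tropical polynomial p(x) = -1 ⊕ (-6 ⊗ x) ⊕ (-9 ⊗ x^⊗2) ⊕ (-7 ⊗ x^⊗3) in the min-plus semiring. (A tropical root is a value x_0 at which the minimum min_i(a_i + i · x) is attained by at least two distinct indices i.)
Roots: {-2, 3, 5}

Each tropical root is a break point of the lower envelope of the lines y = a_i + i · x (there are 4 lines, with slopes 0, 1, ..., 3). Only the lines that attain the minimum somewhere contribute to roots; other lines are dominated. Here the surviving (envelope) indices are i = 3, i = 2, i = 1, i = 0.
Intersections between consecutive envelope lines give the roots: for adjacent envelope indices i < j the intersection is x = (a_i − a_j) / (j − i). Reading off the sorted break points: {-2, 3, 5}.
Verification: at each break x_0, at least two indices attain the minimum of min_i(a_i + i · x_0).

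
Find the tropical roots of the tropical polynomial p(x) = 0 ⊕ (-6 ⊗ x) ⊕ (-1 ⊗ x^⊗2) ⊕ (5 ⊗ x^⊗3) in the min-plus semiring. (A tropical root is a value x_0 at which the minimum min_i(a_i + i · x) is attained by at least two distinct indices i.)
Roots: {-6, -5, 6}

Each tropical root is a break point of the lower envelope of the lines y = a_i + i · x (there are 4 lines, with slopes 0, 1, ..., 3). Only the lines that attain the minimum somewhere contribute to roots; other lines are dominated. Here the surviving (envelope) indices are i = 3, i = 2, i = 1, i = 0.
Intersections between consecutive envelope lines give the roots: for adjacent envelope indices i < j the intersection is x = (a_i − a_j) / (j − i). Reading off the sorted break points: {-6, -5, 6}.
Verification: at each break x_0, at least two indices attain the minimum of min_i(a_i + i · x_0).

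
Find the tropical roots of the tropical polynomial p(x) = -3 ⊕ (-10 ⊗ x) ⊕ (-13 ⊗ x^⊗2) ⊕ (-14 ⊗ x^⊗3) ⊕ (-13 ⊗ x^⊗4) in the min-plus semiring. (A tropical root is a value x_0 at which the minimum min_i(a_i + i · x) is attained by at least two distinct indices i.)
Roots: {-1, 1, 3, 7}

Each tropical root is a break point of the lower envelope of the lines y = a_i + i · x (there are 5 lines, with slopes 0, 1, ..., 4). Only the lines that attain the minimum somewhere contribute to roots; other lines are dominated. Here the surviving (envelope) indices are i = 4, i = 3, i = 2, i = 1, i = 0.
Intersections between consecutive envelope lines give the roots: for adjacent envelope indices i < j the intersection is x = (a_i − a_j) / (j − i). Reading off the sorted break points: {-1, 1, 3, 7}.
Verification: at each break x_0, at least two indices attain the minimum of min_i(a_i + i · x_0).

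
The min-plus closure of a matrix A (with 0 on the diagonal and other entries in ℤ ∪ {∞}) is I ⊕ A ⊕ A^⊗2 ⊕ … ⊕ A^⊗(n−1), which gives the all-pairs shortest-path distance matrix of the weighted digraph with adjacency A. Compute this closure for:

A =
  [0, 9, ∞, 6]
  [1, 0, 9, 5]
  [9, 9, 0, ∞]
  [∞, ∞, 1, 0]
Closure =
  [0, 9, 7, 6]
  [1, 0, 6, 5]
  [9, 9, 0, 14]
  [10, 10, 1, 0]

This is the Floyd-Warshall all-pairs shortest-path computation. For each intermediate vertex k = 0, 1, …, 3, update dist[i][j] ← min(dist[i][j], dist[i][k] + dist[k][j]). The final matrix gives, for each (i, j), the minimum total weight of any directed path from i to j (possibly empty when i = j).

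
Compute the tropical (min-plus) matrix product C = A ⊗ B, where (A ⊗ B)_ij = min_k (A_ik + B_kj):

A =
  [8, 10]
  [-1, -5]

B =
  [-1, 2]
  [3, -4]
A ⊗ B =
  [7, 6]
  [-2, -9]

Apply the min-plus product entry-by-entry:
  C[0][0] = min over k of (A[0][0] + B[0][0] = 8 + -1 = 7, A[0][1] + B[1][0] = 10 + 3 = 13) = 7 (attained at k = 0)
  C[0][1] = min over k of (A[0][0] + B[0][1] = 8 + 2 = 10, A[0][1] + B[1][1] = 10 + -4 = 6) = 6 (attained at k = 1)
  C[1][0] = min over k of (A[1][0] + B[0][0] = -1 + -1 = -2, A[1][1] + B[1][0] = -5 + 3 = -2) = -2 (attained at k = 0)
  C[1][1] = min over k of (A[1][0] + B[0][1] = -1 + 2 = 1, A[1][1] + B[1][1] = -5 + -4 = -9) = -9 (attained at k = 1)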